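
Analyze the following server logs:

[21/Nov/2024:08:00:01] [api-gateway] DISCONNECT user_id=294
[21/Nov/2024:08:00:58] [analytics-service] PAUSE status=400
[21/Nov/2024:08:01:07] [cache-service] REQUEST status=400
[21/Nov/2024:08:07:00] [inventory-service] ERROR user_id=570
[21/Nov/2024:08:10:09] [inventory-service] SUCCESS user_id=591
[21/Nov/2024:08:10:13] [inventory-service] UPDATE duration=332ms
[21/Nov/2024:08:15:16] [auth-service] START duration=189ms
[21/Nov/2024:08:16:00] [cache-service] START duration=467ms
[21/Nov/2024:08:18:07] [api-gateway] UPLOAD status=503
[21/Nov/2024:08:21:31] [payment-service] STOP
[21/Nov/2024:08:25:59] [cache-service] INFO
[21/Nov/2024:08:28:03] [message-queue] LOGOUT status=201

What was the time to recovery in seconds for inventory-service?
189

To calculate recovery time:

1. Find ERROR event for inventory-service: 21/Nov/2024:08:07:00
2. Find next SUCCESS event for inventory-service: 21/Nov/2024:08:10:09
3. Recovery time: 21/Nov/2024:08:10:09 - 21/Nov/2024:08:07:00 = 189 seconds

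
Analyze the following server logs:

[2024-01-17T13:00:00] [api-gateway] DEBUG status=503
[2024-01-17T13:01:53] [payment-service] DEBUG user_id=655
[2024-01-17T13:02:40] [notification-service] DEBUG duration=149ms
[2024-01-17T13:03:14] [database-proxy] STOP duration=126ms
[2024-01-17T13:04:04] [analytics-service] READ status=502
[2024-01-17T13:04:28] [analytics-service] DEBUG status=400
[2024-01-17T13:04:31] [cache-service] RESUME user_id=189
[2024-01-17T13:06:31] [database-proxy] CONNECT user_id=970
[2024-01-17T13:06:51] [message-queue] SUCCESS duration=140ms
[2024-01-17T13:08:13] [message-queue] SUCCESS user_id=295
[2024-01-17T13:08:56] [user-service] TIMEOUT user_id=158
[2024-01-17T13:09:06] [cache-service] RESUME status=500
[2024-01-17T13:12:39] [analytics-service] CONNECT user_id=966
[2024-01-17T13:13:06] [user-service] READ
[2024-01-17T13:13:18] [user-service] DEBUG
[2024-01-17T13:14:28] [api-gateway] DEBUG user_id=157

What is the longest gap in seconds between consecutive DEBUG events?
530

To find the longest gap:

1. Extract all DEBUG events in chronological order
2. Calculate time differences between consecutive events
3. Find the maximum difference
4. Longest gap: 530 seconds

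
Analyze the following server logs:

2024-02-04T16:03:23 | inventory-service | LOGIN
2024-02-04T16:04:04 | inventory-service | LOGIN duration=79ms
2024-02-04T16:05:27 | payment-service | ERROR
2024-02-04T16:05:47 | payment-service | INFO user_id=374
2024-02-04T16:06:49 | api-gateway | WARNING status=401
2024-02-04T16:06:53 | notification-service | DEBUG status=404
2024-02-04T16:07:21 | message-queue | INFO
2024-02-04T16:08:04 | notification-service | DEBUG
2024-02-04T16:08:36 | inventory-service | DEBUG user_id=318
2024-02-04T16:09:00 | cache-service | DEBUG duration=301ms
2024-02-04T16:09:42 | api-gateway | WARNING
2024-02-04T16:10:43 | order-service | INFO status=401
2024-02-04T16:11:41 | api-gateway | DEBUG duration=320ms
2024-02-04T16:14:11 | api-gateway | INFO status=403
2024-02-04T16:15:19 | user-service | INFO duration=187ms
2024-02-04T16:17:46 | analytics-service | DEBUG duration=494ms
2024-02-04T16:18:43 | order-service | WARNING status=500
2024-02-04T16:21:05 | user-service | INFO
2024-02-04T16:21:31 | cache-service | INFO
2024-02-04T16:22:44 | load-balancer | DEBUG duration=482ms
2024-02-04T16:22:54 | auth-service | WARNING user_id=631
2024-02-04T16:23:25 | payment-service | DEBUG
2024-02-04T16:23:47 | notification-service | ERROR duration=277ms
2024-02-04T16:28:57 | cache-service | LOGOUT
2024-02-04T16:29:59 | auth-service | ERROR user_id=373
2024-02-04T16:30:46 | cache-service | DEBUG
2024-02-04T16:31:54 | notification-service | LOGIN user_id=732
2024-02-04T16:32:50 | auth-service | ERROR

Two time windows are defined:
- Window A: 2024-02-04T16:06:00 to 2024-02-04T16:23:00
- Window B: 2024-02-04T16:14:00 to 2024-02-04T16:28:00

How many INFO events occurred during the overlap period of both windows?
4

To find overlap events:

1. Window A: 2024-02-04T16:06:00 to 2024-02-04T16:23:00
2. Window B: 2024-02-04T16:14:00 to 2024-02-04T16:28:00
3. Overlap period: 2024-02-04T16:14:00 to 2024-02-04T16:23:00
4. Count INFO events in overlap: 4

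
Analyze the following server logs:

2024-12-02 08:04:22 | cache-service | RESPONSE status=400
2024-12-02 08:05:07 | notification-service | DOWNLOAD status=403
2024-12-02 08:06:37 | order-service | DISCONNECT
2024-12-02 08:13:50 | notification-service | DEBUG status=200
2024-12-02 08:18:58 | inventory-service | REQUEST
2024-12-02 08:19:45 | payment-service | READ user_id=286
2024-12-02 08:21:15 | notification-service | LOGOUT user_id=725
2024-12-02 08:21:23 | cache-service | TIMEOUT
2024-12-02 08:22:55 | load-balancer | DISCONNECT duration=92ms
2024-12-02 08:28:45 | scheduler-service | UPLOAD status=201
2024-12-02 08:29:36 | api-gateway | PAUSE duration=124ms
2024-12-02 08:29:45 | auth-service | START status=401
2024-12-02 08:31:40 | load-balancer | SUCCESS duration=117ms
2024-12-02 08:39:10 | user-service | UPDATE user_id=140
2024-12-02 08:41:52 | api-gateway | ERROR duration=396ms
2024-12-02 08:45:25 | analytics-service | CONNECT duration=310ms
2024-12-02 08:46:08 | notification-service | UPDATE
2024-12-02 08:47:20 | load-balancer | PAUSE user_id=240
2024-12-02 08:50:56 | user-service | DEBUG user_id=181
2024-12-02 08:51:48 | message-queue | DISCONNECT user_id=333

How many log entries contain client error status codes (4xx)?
3

To find matching entries:

1. Pattern to match: client error status codes (4xx)
2. Scan each log entry for the pattern
3. Count matches: 3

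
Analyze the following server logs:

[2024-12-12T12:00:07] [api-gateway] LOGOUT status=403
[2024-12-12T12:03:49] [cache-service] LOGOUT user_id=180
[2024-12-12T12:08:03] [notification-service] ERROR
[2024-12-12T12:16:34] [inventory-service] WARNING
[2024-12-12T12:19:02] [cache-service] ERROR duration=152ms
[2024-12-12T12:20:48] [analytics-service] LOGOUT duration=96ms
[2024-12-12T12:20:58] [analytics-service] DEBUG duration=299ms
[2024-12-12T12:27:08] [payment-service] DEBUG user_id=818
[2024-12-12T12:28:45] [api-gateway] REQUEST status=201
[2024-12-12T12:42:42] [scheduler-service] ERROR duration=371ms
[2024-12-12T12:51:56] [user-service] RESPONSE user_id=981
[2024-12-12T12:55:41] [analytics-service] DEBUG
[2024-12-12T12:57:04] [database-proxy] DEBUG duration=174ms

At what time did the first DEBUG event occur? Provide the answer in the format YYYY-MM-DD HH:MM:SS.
2024-12-12 12:20:58

To find the first event:

1. Filter for all DEBUG events
2. Sort by timestamp
3. Select the first one
4. Timestamp: 2024-12-12 12:20:58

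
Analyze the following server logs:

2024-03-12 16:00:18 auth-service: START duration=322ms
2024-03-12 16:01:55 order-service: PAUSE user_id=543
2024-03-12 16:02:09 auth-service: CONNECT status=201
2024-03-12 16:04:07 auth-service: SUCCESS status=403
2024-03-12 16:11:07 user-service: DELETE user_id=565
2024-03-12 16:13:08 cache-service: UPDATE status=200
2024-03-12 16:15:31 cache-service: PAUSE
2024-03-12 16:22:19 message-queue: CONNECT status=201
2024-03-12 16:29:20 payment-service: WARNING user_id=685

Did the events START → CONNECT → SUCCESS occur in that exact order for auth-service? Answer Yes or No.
Yes

To verify sequence order:

1. Find all events in sequence START → CONNECT → SUCCESS for auth-service
2. Extract their timestamps
3. Check if timestamps are in ascending order
4. Result: Yes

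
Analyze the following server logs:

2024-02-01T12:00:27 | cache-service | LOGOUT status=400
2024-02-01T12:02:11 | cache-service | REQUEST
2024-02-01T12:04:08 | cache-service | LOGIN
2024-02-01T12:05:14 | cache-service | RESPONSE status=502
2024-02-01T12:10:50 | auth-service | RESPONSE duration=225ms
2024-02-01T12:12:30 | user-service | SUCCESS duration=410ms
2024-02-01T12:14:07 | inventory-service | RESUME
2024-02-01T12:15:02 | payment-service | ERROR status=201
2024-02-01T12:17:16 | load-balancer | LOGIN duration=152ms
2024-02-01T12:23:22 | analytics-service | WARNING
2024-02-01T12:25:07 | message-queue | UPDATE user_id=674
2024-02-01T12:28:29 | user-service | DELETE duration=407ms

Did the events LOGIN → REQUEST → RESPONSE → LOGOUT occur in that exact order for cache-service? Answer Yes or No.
No

To verify sequence order:

1. Find all events in sequence LOGIN → REQUEST → RESPONSE → LOGOUT for cache-service
2. Extract their timestamps
3. Check if timestamps are in ascending order
4. Result: No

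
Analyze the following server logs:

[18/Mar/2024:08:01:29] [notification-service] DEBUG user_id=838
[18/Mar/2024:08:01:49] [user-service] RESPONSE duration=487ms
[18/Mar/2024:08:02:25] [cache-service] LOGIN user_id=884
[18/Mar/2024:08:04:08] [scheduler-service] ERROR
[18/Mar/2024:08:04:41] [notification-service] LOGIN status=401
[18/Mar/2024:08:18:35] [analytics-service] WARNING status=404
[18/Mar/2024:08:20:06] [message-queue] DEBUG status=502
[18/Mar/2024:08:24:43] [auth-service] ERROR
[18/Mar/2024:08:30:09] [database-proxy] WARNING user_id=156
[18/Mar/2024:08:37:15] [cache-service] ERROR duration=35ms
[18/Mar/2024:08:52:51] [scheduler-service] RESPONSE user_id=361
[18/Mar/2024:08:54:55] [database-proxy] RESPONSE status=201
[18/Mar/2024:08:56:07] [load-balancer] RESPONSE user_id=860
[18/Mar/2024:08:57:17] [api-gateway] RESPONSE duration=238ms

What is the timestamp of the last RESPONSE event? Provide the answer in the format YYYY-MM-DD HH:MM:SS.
2024-03-18 08:57:17

To find the last event:

1. Filter for all RESPONSE events
2. Sort by timestamp
3. Select the last one
4. Timestamp: 2024-03-18 08:57:17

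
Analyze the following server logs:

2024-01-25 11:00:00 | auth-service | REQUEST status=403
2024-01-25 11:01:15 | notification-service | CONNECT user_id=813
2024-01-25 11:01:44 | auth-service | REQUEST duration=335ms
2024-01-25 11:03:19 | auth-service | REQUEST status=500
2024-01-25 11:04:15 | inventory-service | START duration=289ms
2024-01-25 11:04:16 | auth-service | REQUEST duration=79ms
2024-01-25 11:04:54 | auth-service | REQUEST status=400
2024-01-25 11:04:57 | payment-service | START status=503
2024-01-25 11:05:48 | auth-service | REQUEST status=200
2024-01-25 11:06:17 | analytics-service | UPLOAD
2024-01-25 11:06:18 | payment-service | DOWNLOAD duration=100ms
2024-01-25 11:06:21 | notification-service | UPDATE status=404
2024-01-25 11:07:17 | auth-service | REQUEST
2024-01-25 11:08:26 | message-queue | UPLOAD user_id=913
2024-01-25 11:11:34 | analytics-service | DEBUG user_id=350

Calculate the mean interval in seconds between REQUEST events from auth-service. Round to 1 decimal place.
72.8

To calculate average interval:

1. Find all REQUEST events for auth-service in order
2. Calculate time gaps between consecutive events
3. Compute mean of gaps: 437 / 6 = 72.8 seconds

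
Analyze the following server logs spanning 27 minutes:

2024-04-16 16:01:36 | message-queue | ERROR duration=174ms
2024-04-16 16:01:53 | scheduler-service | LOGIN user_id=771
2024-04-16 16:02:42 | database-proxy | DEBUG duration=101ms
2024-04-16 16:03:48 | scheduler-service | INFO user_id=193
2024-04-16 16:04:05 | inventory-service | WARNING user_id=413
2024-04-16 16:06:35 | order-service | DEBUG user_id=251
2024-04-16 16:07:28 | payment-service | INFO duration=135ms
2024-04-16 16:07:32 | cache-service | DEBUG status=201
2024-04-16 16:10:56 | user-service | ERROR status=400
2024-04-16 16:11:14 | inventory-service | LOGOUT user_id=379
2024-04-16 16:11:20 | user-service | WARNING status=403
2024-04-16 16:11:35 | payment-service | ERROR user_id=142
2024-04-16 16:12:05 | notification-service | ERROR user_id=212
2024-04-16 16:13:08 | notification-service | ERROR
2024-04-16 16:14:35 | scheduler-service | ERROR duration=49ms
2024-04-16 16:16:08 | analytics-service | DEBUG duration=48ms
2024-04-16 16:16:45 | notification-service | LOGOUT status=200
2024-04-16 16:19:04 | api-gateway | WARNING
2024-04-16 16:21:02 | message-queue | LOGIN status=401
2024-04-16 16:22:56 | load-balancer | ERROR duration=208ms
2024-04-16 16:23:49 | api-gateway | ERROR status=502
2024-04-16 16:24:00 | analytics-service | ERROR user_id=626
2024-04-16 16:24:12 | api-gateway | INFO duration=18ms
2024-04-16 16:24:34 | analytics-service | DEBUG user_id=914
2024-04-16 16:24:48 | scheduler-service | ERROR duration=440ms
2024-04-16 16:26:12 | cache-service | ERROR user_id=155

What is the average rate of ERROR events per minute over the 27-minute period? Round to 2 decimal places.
0.41

To calculate the rate:

1. Count total ERROR events: 11
2. Total time period: 27 minutes
3. Rate = 11 / 27 = 0.41 events per minute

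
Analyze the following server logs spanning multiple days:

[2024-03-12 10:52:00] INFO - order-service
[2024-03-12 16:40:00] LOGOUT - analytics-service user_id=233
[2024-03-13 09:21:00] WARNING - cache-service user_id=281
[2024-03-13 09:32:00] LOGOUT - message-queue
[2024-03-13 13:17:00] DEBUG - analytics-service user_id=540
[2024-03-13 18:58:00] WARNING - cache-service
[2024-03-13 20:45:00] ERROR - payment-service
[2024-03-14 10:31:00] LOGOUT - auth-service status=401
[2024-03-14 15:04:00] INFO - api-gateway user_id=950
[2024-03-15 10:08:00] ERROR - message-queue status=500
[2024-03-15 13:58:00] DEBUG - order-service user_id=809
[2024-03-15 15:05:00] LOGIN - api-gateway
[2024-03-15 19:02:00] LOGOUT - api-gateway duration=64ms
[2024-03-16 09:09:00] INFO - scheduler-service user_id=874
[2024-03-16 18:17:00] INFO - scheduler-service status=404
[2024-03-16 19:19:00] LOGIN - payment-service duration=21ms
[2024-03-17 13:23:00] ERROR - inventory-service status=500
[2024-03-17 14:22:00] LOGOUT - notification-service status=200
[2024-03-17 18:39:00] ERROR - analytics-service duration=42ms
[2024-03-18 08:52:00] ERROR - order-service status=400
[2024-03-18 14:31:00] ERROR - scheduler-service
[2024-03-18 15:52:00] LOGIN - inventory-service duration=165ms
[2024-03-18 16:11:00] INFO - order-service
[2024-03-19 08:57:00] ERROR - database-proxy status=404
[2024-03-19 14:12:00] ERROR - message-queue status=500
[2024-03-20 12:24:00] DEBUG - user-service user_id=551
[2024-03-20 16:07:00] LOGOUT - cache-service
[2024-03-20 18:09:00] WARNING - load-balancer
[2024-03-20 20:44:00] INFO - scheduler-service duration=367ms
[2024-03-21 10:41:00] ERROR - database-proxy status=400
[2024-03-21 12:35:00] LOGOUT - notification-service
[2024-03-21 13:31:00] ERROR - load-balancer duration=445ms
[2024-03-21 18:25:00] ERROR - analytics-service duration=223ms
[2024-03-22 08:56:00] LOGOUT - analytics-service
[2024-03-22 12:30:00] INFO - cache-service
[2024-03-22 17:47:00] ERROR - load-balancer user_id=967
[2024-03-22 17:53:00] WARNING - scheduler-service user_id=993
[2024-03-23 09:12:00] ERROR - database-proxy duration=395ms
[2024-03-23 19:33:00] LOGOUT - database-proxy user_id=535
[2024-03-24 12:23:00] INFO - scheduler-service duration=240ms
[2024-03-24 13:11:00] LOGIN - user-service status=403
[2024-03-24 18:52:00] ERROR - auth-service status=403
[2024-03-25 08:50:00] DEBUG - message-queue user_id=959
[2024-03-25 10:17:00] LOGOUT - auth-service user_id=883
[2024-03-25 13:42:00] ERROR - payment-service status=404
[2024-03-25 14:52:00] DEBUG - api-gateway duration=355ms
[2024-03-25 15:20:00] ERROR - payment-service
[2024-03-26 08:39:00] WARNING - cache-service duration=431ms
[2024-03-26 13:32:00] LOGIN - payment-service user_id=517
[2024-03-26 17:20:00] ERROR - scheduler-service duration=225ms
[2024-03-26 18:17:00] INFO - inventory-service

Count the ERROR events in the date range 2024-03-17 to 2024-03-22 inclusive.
10

To filter by date range:

1. Date range: 2024-03-17 through 2024-03-22, both dates inclusive
2. Filter for ERROR events whose date falls in this range
3. Count matching events: 10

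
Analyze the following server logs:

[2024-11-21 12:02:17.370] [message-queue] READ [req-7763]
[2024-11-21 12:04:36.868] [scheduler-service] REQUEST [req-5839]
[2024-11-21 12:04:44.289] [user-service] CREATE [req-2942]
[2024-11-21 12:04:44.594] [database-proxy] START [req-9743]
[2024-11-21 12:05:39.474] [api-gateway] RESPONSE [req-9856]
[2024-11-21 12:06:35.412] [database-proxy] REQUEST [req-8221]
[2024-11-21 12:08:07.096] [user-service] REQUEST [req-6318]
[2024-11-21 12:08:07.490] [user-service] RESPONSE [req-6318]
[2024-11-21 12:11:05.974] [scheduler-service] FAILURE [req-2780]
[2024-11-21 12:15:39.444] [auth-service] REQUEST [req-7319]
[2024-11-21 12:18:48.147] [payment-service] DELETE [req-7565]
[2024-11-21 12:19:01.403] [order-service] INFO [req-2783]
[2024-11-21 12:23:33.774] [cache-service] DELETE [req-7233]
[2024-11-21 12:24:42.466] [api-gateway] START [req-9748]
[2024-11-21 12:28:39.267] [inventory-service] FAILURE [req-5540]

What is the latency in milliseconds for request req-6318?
394

To calculate latency:

1. Find REQUEST with id req-6318: 2024-11-21 12:08:07.096
2. Find RESPONSE with id req-6318: 2024-11-21 12:08:07.490
3. Latency: 2024-11-21 12:08:07.490 - 2024-11-21 12:08:07.096 = 394ms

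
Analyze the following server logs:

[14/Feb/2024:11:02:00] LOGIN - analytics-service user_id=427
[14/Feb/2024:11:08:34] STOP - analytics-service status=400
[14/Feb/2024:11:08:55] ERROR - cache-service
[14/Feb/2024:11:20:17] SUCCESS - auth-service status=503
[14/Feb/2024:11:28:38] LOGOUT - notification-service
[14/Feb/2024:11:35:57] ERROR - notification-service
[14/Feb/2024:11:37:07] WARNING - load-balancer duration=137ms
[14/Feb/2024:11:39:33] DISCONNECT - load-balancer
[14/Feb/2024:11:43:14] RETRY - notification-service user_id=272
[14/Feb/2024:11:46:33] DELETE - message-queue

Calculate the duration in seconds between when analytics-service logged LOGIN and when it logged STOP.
394

To find the time between events:

1. Locate the first LOGIN event for analytics-service: 14/Feb/2024:11:02:00
2. Locate the first STOP event for analytics-service: 14/Feb/2024:11:08:34
3. Calculate the difference: 14/Feb/2024:11:08:34 - 14/Feb/2024:11:02:00 = 394 seconds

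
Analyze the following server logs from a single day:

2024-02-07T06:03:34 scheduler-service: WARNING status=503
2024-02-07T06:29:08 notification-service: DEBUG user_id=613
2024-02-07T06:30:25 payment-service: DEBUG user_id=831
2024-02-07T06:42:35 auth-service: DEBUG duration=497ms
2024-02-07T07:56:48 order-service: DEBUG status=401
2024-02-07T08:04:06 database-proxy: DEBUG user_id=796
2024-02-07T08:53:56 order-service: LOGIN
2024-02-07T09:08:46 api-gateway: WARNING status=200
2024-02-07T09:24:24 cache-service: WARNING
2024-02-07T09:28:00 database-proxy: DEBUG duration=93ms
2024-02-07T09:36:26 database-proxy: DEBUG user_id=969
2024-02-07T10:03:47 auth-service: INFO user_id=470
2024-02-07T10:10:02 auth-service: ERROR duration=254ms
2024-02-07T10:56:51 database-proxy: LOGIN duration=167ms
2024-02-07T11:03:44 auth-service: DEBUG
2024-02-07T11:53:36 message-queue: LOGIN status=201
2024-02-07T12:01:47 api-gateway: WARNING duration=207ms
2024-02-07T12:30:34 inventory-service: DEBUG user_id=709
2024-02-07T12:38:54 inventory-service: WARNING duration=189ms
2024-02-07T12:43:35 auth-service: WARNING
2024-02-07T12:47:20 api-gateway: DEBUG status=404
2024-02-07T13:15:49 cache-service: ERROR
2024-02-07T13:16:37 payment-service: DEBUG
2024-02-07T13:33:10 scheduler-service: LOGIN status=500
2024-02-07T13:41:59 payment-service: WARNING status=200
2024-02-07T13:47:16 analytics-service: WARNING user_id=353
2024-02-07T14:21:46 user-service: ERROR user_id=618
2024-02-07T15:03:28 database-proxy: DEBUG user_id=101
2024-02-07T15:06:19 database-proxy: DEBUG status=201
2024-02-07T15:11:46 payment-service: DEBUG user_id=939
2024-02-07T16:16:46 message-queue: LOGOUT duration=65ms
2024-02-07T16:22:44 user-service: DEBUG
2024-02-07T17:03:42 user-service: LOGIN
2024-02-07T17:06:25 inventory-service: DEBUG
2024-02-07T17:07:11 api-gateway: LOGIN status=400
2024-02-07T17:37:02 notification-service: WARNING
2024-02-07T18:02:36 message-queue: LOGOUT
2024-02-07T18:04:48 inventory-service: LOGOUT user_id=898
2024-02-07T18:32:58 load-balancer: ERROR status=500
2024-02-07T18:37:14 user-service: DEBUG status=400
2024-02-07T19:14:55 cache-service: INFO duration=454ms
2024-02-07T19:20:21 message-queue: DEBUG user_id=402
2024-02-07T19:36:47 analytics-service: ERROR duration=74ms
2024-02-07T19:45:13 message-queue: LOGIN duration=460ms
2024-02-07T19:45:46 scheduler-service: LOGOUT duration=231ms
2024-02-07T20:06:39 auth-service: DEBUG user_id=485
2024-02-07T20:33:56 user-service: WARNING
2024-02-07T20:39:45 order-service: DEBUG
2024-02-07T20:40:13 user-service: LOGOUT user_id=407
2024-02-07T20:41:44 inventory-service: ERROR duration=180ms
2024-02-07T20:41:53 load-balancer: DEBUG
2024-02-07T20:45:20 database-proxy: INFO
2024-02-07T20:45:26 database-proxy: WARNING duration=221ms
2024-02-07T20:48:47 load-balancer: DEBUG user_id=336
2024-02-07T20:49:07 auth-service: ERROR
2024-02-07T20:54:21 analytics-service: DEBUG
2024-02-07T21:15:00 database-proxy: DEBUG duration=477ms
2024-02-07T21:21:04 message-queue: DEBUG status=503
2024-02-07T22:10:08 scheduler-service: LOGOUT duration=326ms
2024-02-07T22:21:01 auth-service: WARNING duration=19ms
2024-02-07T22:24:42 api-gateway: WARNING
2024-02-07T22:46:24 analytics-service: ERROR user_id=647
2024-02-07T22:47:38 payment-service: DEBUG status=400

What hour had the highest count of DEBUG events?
20

To find the peak hour:

1. Group all DEBUG events by hour
2. Count events in each hour
3. Find hour with maximum count
4. Peak hour: 20 (with 5 events)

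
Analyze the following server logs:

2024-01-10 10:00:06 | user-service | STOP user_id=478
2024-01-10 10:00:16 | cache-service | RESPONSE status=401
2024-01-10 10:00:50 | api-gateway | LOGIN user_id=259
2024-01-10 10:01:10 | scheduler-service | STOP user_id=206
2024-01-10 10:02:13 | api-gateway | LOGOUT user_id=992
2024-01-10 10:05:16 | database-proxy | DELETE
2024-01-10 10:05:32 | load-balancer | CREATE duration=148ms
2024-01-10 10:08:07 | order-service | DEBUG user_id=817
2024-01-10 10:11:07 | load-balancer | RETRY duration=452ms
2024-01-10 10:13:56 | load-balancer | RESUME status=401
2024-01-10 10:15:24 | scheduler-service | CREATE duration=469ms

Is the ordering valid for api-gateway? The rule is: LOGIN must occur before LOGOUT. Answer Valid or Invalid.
Valid

To validate ordering:

1. Required order: LOGIN → LOGOUT
2. Rule: LOGIN must occur before LOGOUT
3. Check actual order of events for api-gateway
4. Result: Valid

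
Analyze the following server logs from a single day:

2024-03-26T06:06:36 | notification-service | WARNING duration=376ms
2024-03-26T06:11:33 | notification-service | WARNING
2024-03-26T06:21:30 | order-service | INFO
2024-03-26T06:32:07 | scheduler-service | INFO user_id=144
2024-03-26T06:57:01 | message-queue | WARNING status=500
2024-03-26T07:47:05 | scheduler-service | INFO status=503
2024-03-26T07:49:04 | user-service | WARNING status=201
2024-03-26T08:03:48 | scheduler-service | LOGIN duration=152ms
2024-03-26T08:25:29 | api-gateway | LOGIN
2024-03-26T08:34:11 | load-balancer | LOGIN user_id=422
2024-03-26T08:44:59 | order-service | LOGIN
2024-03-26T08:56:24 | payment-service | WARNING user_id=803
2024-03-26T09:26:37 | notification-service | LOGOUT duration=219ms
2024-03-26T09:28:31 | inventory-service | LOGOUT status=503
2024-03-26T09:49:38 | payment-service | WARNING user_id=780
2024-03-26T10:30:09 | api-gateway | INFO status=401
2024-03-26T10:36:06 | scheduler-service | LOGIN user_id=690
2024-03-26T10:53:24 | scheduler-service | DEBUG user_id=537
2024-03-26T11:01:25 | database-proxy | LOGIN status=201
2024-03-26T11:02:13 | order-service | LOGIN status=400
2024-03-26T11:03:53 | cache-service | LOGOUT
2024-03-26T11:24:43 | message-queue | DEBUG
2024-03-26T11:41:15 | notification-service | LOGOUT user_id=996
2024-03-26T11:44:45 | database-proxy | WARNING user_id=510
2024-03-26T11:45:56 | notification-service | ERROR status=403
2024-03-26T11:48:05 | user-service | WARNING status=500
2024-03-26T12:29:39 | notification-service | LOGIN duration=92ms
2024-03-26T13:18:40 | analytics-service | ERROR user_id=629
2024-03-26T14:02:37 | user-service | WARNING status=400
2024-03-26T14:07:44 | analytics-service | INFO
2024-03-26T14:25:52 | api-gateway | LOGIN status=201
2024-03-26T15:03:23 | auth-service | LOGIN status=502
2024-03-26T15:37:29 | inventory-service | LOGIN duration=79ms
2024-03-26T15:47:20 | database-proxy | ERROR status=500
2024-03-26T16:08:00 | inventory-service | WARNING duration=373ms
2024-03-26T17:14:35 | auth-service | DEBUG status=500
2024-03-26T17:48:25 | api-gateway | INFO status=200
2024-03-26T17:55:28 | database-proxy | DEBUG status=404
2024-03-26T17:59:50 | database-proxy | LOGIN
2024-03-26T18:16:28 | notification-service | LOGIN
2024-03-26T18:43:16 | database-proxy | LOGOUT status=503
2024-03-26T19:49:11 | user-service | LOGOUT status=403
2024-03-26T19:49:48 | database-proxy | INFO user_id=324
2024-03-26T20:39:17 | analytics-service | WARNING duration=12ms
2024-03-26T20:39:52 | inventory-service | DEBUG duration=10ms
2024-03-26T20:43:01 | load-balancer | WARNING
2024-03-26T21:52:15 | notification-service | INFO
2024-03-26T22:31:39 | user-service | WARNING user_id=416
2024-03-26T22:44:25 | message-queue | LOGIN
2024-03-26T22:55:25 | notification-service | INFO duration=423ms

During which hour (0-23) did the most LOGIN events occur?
8

To find the peak hour:

1. Group all LOGIN events by hour
2. Count events in each hour
3. Find hour with maximum count
4. Peak hour: 8 (with 4 events)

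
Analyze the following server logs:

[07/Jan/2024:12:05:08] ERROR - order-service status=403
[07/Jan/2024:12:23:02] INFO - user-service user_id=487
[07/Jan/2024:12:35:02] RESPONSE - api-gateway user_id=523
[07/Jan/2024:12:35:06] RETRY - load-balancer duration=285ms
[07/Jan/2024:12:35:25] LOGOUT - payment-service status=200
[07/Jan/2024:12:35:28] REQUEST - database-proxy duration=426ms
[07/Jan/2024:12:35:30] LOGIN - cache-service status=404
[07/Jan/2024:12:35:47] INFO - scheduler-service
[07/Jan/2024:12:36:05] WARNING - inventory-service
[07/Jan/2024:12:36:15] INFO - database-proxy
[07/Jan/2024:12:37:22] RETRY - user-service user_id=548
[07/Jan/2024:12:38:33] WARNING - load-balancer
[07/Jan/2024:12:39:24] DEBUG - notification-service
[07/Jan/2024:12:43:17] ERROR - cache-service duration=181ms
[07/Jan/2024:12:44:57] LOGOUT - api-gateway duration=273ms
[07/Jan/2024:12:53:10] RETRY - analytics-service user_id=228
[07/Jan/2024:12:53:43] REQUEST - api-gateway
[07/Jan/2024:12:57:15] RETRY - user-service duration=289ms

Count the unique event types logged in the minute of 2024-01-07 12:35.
6

To count unique event types:

1. Filter events in the minute starting at 2024-01-07 12:35
2. Extract event types from matching entries
3. Count unique types: 6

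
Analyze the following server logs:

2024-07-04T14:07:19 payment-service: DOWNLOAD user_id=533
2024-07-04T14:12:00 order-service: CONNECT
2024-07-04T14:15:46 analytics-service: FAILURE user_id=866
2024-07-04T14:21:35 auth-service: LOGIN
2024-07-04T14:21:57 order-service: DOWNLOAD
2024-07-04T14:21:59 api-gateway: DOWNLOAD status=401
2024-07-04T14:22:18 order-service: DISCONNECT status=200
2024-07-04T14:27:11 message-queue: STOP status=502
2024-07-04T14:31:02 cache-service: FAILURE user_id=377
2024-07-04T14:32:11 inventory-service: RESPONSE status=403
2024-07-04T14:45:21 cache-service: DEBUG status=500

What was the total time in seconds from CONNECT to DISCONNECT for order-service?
618

To calculate state duration:

1. Find CONNECT event for order-service: 2024-07-04T14:12:00
2. Find DISCONNECT event for order-service: 2024-07-04T14:22:18
3. Calculate duration: 2024-07-04T14:22:18 - 2024-07-04T14:12:00 = 618 seconds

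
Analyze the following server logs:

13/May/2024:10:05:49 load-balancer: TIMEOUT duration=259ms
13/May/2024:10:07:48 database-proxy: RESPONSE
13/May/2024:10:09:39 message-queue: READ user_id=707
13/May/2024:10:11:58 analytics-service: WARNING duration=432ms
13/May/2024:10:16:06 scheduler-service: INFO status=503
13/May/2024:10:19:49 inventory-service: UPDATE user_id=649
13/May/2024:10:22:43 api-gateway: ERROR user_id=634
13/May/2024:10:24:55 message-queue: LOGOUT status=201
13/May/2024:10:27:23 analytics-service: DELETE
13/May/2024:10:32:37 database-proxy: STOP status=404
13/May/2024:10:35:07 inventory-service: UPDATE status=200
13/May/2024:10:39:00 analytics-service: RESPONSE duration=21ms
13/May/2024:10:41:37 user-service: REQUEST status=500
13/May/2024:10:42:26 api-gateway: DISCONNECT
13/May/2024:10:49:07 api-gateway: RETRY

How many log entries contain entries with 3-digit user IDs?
3

To find matching entries:

1. Pattern to match: entries with 3-digit user IDs
2. Scan each log entry for the pattern
3. Count matches: 3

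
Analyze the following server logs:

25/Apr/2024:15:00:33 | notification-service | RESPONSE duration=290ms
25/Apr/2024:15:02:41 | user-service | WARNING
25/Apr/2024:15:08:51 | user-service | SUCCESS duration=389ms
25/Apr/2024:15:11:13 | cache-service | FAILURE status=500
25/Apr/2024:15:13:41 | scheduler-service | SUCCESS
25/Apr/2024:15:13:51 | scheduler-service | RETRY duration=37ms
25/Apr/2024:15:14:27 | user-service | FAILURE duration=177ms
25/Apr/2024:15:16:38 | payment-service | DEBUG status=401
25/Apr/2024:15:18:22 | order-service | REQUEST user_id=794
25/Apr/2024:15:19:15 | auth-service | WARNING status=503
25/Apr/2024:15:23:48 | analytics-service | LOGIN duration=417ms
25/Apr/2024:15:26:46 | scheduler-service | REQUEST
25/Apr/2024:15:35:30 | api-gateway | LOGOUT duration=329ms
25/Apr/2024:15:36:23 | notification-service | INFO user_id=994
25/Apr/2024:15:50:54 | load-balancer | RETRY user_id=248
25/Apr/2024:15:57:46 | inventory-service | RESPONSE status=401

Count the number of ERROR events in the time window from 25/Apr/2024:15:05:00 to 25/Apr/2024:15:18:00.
0

To count events in the time window:

1. Window boundaries: 25/Apr/2024:15:05:00 to 25/Apr/2024:15:18:00
2. Filter for ERROR events within this window
3. Count matching events: 0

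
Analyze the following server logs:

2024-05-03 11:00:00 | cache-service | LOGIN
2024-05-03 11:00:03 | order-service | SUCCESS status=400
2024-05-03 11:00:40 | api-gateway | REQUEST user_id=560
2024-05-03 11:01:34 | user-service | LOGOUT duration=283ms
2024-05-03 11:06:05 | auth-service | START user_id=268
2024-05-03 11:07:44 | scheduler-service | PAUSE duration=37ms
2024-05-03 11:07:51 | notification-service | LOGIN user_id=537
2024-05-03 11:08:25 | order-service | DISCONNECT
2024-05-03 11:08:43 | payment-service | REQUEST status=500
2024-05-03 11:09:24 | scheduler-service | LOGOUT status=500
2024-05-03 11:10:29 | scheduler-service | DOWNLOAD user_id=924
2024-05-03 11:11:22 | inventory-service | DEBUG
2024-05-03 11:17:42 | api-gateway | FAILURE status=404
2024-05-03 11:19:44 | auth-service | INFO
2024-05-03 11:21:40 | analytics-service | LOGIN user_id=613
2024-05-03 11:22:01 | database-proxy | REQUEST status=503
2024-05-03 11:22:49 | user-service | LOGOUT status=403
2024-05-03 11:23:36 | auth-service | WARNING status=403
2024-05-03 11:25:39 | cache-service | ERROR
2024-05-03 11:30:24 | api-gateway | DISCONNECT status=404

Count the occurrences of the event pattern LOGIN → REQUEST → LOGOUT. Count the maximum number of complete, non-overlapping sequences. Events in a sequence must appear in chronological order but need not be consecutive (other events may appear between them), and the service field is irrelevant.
3

To count sequences:

1. Look for pattern: LOGIN → REQUEST → LOGOUT
2. Greedily scan the log in chronological order, matching each sequence element in turn (ignoring service)
3. Each time the full pattern completes, increment the count and restart matching from the next event
4. Complete non-overlapping sequences found: 3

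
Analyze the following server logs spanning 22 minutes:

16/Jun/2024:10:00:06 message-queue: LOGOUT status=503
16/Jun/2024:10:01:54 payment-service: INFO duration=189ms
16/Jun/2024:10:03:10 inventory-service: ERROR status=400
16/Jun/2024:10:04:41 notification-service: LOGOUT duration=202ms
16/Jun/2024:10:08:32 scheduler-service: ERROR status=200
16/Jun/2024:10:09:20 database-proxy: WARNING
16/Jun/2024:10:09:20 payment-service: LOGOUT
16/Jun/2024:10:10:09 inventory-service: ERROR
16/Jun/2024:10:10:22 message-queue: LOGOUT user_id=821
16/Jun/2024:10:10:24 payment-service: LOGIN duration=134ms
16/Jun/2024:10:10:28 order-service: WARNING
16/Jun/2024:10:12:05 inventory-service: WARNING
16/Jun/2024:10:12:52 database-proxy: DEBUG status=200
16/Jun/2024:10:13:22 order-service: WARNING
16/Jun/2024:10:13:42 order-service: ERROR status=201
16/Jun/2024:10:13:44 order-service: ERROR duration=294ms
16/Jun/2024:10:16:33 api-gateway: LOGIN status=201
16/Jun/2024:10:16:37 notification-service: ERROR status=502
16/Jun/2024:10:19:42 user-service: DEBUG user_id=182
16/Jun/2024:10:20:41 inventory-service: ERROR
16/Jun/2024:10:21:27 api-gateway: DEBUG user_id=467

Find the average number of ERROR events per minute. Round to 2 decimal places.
0.32

To calculate the rate:

1. Count total ERROR events: 7
2. Total time period: 22 minutes
3. Rate = 7 / 22 = 0.32 events per minute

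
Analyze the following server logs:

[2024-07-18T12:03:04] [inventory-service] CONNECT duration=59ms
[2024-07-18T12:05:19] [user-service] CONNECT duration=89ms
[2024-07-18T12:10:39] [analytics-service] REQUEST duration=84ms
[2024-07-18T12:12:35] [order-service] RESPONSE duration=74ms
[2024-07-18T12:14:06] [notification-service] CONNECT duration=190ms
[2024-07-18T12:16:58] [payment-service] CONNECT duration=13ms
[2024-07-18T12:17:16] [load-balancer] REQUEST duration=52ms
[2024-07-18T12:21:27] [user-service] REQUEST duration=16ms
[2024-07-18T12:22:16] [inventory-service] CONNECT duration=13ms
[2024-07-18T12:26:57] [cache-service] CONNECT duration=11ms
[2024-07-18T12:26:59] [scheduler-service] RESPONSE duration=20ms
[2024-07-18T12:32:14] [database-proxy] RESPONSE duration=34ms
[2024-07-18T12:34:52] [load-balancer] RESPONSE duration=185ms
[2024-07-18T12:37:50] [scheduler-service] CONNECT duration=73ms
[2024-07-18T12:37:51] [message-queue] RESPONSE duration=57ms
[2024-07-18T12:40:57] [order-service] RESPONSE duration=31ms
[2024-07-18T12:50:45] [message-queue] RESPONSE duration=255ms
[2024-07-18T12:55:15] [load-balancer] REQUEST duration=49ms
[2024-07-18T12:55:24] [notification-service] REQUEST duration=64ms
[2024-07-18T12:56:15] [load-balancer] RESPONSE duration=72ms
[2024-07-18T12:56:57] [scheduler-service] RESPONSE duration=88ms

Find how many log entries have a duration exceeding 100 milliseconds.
3

To count timeouts:

1. Threshold: 100ms
2. Extract duration from each log entry
3. Count entries where duration > 100
4. Timeout count: 3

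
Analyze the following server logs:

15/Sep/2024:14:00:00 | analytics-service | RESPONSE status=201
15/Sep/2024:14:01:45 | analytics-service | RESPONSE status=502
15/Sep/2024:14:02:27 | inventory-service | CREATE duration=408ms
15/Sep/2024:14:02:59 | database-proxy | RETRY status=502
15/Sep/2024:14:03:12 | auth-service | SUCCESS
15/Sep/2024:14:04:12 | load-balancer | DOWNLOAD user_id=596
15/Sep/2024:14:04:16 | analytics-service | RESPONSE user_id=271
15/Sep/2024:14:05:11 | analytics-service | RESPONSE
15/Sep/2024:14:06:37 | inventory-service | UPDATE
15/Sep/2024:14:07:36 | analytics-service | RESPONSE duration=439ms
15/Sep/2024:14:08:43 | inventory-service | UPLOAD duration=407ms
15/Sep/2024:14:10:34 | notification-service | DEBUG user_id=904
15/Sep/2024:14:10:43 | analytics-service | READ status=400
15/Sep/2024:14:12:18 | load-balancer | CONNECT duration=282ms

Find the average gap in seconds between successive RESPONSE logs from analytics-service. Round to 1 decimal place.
114.0

To calculate average interval:

1. Find all RESPONSE events for analytics-service in order
2. Calculate time gaps between consecutive events
3. Compute mean of gaps: 456 / 4 = 114.0 seconds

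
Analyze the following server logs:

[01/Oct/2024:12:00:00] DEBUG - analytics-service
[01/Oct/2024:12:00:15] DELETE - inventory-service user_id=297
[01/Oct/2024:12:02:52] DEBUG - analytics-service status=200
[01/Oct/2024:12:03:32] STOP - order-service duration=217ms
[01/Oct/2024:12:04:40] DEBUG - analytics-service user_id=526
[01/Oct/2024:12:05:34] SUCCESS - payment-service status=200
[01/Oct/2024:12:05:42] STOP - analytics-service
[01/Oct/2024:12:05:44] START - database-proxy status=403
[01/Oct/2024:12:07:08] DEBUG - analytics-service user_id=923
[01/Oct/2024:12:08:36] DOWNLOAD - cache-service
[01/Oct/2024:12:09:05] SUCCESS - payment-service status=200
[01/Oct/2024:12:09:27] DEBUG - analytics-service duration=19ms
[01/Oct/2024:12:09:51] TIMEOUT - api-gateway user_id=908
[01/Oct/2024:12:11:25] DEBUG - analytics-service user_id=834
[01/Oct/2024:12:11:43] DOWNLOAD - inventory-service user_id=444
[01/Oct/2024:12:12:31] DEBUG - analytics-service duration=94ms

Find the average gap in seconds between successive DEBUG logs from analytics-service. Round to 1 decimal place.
125.2

To calculate average interval:

1. Find all DEBUG events for analytics-service in order
2. Calculate time gaps between consecutive events
3. Compute mean of gaps: 751 / 6 = 125.2 seconds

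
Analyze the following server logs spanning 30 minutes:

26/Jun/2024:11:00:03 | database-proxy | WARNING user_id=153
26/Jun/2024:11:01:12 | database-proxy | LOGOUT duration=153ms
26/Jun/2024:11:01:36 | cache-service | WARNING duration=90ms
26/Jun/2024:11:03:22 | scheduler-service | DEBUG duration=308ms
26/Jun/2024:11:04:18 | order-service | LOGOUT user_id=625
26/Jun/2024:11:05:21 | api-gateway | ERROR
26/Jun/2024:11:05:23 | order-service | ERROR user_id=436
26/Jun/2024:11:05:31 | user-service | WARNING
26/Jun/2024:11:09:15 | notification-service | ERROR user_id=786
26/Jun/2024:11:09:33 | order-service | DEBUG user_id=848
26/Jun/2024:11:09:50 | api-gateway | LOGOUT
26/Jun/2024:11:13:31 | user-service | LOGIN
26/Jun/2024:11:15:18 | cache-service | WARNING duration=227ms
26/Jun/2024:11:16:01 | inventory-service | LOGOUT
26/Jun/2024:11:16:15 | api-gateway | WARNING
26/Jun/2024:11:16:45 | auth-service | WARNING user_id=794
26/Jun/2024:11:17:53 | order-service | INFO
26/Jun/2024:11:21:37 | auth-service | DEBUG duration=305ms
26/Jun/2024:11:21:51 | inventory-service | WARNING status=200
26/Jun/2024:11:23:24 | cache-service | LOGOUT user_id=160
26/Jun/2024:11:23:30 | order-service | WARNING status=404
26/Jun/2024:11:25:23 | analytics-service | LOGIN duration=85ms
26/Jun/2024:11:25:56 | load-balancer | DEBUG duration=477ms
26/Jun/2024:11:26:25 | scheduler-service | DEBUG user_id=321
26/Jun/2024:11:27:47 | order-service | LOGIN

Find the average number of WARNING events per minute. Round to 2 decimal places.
0.27

To calculate the rate:

1. Count total WARNING events: 8
2. Total time period: 30 minutes
3. Rate = 8 / 30 = 0.27 events per minute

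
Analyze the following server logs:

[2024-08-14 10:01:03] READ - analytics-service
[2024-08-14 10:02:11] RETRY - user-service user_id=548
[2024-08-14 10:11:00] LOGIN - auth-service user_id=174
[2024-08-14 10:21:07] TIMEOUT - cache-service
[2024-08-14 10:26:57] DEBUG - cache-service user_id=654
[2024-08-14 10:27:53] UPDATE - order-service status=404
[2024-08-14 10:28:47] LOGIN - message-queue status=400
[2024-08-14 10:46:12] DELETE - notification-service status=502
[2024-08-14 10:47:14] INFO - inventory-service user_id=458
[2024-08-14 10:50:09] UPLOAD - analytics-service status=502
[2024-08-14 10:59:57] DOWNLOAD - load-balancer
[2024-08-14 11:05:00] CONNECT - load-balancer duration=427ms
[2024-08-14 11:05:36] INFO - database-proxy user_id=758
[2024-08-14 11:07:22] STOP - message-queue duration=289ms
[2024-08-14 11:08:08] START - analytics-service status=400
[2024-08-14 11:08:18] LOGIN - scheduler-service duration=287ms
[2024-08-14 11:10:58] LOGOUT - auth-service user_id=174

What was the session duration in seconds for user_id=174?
3598

To calculate session duration:

1. Find LOGIN event for user_id=174: 2024-08-14 10:11:00
2. Find LOGOUT event for user_id=174: 2024-08-14 11:10:58
3. Session duration: 2024-08-14 11:10:58 - 2024-08-14 10:11:00 = 3598 seconds (59 minutes)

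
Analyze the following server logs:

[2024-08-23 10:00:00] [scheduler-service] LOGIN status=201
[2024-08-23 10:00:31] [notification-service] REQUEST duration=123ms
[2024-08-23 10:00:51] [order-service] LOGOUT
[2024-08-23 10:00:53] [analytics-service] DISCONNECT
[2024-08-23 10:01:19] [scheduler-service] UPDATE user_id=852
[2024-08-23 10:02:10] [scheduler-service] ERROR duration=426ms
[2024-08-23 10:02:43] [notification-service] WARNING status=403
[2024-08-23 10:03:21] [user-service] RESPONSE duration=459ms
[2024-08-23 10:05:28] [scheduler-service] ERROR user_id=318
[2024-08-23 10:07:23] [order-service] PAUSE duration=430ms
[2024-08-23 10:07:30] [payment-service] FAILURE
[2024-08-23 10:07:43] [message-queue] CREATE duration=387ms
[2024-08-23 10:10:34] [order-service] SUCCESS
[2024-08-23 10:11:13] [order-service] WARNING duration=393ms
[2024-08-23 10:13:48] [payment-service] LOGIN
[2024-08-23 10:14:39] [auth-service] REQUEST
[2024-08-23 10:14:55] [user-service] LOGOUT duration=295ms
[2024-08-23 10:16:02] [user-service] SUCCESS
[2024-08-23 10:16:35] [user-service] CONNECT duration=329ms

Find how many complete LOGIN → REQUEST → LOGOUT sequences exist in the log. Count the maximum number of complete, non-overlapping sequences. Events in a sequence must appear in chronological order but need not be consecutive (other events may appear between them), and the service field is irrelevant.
2

To count sequences:

1. Look for pattern: LOGIN → REQUEST → LOGOUT
2. Greedily scan the log in chronological order, matching each sequence element in turn (ignoring service)
3. Each time the full pattern completes, increment the count and restart matching from the next event
4. Complete non-overlapping sequences found: 2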